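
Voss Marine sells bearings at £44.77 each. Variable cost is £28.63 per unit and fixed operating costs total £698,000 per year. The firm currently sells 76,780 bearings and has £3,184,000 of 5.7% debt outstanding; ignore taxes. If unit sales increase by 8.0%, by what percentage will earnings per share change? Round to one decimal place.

At 76,780 units, contribution = 76,780 × £16.14 = £1,239,229.20.
Subtracting fixed costs: EBIT = £1,239,229.20 − £698,000 = £541,229.20.
Interest = £181,488.00, so EBIT − I = £359,741.20.
DCL = total CM / (EBIT − I) = £1,239,229.20 / £359,741.20 = 3.4448.
%ΔEPS = DCL × %ΔSales = 3.4448 × +8.0% = +27.6%.

+27.6%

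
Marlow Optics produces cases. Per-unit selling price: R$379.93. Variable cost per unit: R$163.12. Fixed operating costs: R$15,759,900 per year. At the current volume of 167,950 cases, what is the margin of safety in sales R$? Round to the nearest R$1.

Unit CM = price − variable cost = R$379.93 − R$163.12 = R$216.81. Break-even units = R$15,759,900 ÷ R$216.81 = 72,689.91; break-even revenue = 72,689.91 × R$379.93 = R$27,617,078.58.
Current sales = 167,950 × R$379.93 = R$63,809,243.50.
Margin of safety = R$63,809,243.50 − R$27,617,078.58 = R$36,192,165.

R$36,192,165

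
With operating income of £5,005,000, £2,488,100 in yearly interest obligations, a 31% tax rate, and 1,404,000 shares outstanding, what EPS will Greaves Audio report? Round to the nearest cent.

Interest = £2,488,100.00, so EBT = £5,005,000 − £2,488,100.00 = £2,516,900.00.
After tax at 31%: net income = £2,516,900.00 × 0.69 = £1,736,661.00.
Per share: £1,736,661.00 / 1,404,000 shares = £1.24.

£1.24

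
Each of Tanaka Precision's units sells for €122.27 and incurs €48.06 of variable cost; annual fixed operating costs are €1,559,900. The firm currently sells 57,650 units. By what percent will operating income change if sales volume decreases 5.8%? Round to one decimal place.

Contribution at this volume is 57,650 × €74.21 = €4,278,206.50.
Operating income = contribution − fixed costs = €4,278,206.50 − €1,559,900 = €2,718,306.50.
Degree of operating leverage = €4,278,206.50 / €2,718,306.50 = 1.5738.
Operating income changes by 1.5738 × -5.8% = -9.1%.

-9.1%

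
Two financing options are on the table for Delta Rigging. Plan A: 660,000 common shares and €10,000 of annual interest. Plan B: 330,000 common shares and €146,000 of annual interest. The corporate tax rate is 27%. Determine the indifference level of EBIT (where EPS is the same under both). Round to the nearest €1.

Set EPS_A = EPS_B: (EBIT − €10,000)(1 − 0.27) ÷ 660,000 = (EBIT − €146,000)(1 − 0.27) ÷ 330,000.
The (1 − t) factor cancels: (EBIT − 10,000) × 330,000 = (EBIT − 146,000) × 660,000.
EBIT × (660,000 − 330,000) = 146,000 × 660,000 − 10,000 × 330,000 = 93,060,000,000, so EBIT = 93,060,000,000 ÷ 330,000 = 282,000.00.

€282,000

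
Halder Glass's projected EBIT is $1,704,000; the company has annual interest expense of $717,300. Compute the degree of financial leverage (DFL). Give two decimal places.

Annual interest charges come to $717,300.00.
Degree of financial leverage = EBIT / (EBIT − interest) = $1,704,000 / $986,700.00 = 1.7270.

1.73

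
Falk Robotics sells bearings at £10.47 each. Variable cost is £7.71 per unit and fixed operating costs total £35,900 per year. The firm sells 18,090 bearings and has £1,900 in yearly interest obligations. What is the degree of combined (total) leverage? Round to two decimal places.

4.12

Total contribution margin = 18,090 × £2.76 = £49,928.40.
Operating income = contribution − fixed costs = £49,928.40 − £35,900 = £14,028.40. Interest = £1,900.00.
DOL = £49,928.40 ÷ £14,028.40 = 3.5591; DFL = £14,028.40 ÷ £12,128.40 = 1.1567.
Combined leverage = 3.5591 × 1.1567 = 4.1168.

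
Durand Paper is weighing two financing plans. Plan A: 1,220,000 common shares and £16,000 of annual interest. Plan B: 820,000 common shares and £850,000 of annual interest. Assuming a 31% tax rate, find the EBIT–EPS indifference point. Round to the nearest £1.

Set EPS_A = EPS_B: (EBIT − £16,000)(1 − 0.31) ÷ 1,220,000 = (EBIT − £850,000)(1 − 0.31) ÷ 820,000.
Cancelling (1 − t) and cross-multiplying: 820,000·(EBIT − 16,000) = 1,220,000·(EBIT − 850,000).
EBIT × (1,220,000 − 820,000) = 850,000 × 1,220,000 − 16,000 × 820,000 = 1,023,880,000,000, so EBIT = 1,023,880,000,000 ÷ 400,000 = 2,559,700.00.

£2,559,700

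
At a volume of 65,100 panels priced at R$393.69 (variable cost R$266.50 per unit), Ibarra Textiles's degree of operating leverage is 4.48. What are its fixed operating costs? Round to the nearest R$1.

At 65,100 units, contribution = 65,100 × R$127.19 = R$8,280,069.00.
Since DOL = CM ÷ EBIT, EBIT = R$8,280,069.00 ÷ 4.48 = R$1,848,229.69.
Fixed costs = CM − EBIT = R$8,280,069.00 − R$1,848,229.69 = R$6,431,839.

R$6,431,839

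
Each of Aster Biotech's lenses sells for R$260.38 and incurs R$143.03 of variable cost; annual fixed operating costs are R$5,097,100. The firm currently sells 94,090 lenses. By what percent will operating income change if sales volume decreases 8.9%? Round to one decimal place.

Total contribution margin = 94,090 × R$117.35 = R$11,041,461.50.
Operating income = contribution − fixed costs = R$11,041,461.50 − R$5,097,100 = R$5,944,361.50.
DOL = contribution ÷ EBIT = R$11,041,461.50 ÷ R$5,944,361.50 = 1.8575.
Operating income changes by 1.8575 × -8.9% = -16.5%.

-16.5%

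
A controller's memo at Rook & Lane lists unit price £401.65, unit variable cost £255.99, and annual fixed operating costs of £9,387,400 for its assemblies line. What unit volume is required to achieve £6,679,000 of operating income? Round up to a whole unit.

Contribution margin per unit = £401.65 − £255.99 = £145.66.
Units = (FC + target) / CM = (£9,387,400 + £6,679,000) / £145.66 = 110,300.70, so 110,301 assemblies.

110,301 assemblies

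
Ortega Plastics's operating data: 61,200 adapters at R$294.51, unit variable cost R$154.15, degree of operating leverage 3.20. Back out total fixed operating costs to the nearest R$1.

R$5,905,647

At 61,200 units, contribution = 61,200 × R$140.36 = R$8,590,032.00.
DOL = contribution / EBIT, so EBIT = R$8,590,032.00 / 3.20 = R$2,684,385.00.
Fixed costs = CM − EBIT = R$8,590,032.00 − R$2,684,385.00 = R$5,905,647.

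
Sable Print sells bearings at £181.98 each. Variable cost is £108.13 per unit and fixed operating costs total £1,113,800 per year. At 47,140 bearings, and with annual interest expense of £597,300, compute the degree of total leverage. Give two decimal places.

Contribution at this volume is 47,140 × £73.85 = £3,481,289.00.
Operating income = contribution − fixed costs = £3,481,289.00 − £1,113,800 = £2,367,489.00. Interest = £597,300.00.
DOL = £3,481,289.00 ÷ £2,367,489.00 = 1.4705; DFL = £2,367,489.00 ÷ £1,770,189.00 = 1.3374.
DCL = DOL × DFL = 1.4705 × 1.3374 = 1.9666.

1.97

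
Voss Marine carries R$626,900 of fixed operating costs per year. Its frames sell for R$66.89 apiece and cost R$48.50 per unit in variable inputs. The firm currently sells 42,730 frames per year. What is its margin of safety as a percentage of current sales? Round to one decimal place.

Unit CM = price − variable cost = R$66.89 − R$48.50 = R$18.39. Break-even units = R$626,900 ÷ R$18.39 = 34,089.18; break-even revenue = 34,089.18 × R$66.89 = R$2,280,225.18.
Actual sales revenue = 42,730 × R$66.89 = R$2,858,209.70.
Margin of safety = (R$2,858,209.70 − R$2,280,225.18) ÷ R$2,858,209.70 = 20.2%.

20.2%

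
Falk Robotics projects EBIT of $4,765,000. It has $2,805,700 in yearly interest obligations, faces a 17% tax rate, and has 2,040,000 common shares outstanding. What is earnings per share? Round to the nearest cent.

$0.80

Interest = $2,805,700.00, so EBT = $4,765,000 − $2,805,700.00 = $1,959,300.00.
Net income = $1,959,300.00 × (1 − 0.17) = $1,626,219.00.
Per share: $1,626,219.00 / 2,040,000 shares = $0.80.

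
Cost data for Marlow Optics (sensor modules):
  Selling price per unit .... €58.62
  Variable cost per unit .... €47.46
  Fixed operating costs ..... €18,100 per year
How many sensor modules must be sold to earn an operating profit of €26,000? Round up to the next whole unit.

3,952 sensor modules

Each unit contributes €58.62 − €47.46 = €11.16.
Required volume = (fixed costs + target profit) ÷ CM = (€18,100 + €26,000) ÷ €11.16 = 3,951.61, so 3,952 sensor modules.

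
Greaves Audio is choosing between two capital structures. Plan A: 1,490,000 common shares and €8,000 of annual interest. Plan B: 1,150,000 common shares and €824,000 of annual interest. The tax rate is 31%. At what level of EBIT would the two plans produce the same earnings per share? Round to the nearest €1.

€3,584,000

Set EPS_A = EPS_B: (EBIT − €8,000)(1 − 0.31) ÷ 1,490,000 = (EBIT − €824,000)(1 − 0.31) ÷ 1,150,000.
The (1 − t) factor cancels: (EBIT − 8,000) × 1,150,000 = (EBIT − 824,000) × 1,490,000.
Solving, EBIT = (824,000·1,490,000 − 8,000·1,150,000) / (1,490,000 − 1,150,000) = 1,218,560,000,000 / 340,000 = 3,584,000.00.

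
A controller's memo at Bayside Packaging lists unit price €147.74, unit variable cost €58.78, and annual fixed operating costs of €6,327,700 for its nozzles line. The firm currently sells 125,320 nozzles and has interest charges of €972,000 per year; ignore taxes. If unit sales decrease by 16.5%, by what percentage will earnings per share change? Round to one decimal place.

Total contribution margin = 125,320 × €88.96 = €11,148,467.20.
EBIT = €11,148,467.20 − €6,327,700 = €4,820,767.20.
After interest of €972,000.00, pre-tax earnings = €3,848,767.20.
DCL = total CM / (EBIT − I) = €11,148,467.20 / €3,848,767.20 = 2.8966.
EPS therefore changes by 2.8966 × (-16.5%) = -47.8%.

-47.8%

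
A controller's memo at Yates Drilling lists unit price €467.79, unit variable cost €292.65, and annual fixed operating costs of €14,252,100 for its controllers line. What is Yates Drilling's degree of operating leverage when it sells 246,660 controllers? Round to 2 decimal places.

1.49

Contribution at this volume is 246,660 × €175.14 = €43,200,032.40.
Operating income = contribution − fixed costs = €43,200,032.40 − €14,252,100 = €28,947,932.40.
Degree of operating leverage = €43,200,032.40 / €28,947,932.40 = 1.4923.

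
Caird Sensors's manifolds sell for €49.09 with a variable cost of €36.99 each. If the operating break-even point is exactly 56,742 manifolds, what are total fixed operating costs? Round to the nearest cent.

Contribution margin per unit = €49.09 − €36.99 = €12.10.
Fixed costs = break-even units × CM = 56,742 × €12.10 = €686,578.20.

€686,578.20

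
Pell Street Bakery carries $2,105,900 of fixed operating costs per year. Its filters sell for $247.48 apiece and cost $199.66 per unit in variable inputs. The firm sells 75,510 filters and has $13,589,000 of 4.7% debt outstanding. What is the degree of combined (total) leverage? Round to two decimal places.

Contribution at this volume is 75,510 × $47.82 = $3,610,888.20.
Operating income = contribution − fixed costs = $3,610,888.20 − $2,105,900 = $1,504,988.20. Interest = $638,683.00, so EBIT − I = $866,305.20.
DCL = contribution ÷ (EBIT − I) = $3,610,888.20 ÷ $866,305.20 = 4.1681.

4.17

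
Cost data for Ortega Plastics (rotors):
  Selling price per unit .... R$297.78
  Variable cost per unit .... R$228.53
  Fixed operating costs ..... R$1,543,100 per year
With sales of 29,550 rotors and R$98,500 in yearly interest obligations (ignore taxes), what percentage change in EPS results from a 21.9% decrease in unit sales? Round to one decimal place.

Total contribution margin = 29,550 × R$69.25 = R$2,046,337.50.
EBIT = R$2,046,337.50 − R$1,543,100 = R$503,237.50.
After interest of R$98,500.00, pre-tax earnings = R$404,737.50.
Degree of combined leverage = contribution ÷ (EBIT − I) = R$2,046,337.50 ÷ R$404,737.50 = 5.0560.
%ΔEPS = DCL × %ΔSales = 5.0560 × -21.9% = -110.7%.

-110.7%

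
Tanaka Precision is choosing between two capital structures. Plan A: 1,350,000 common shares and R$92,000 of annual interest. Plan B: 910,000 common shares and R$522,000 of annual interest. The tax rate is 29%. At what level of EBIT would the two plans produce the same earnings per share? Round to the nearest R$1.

Set EPS_A = EPS_B: (EBIT − R$92,000)(1 − 0.29) ÷ 1,350,000 = (EBIT − R$522,000)(1 − 0.29) ÷ 910,000.
Cancelling (1 − t) and cross-multiplying: 910,000·(EBIT − 92,000) = 1,350,000·(EBIT − 522,000).
EBIT × (1,350,000 − 910,000) = 522,000 × 1,350,000 − 92,000 × 910,000 = 620,980,000,000, so EBIT = 620,980,000,000 ÷ 440,000 = 1,411,318.18.

R$1,411,318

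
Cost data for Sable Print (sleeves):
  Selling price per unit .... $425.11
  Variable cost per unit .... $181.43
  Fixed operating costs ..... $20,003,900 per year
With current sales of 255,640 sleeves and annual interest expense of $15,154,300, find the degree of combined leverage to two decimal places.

Contribution at this volume is 255,640 × $243.68 = $62,294,355.20.
Subtracting fixed costs: EBIT = $62,294,355.20 − $20,003,900 = $42,290,455.20. Interest = $15,154,300.00, so EBIT − I = $27,136,155.20.
DCL = contribution ÷ (EBIT − I) = $62,294,355.20 ÷ $27,136,155.20 = 2.2956.

2.30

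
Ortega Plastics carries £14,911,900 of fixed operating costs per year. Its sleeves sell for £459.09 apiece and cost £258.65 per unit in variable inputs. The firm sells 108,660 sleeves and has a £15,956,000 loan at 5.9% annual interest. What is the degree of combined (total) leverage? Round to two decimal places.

At 108,660 units, contribution = 108,660 × £200.44 = £21,779,810.40.
Operating income = contribution − fixed costs = £21,779,810.40 − £14,911,900 = £6,867,910.40. Interest = £941,404.00.
DOL = £21,779,810.40 ÷ £6,867,910.40 = 3.1712; DFL = £6,867,910.40 ÷ £5,926,506.40 = 1.1588.
Combined leverage = 3.1712 × 1.1588 = 3.6748.

3.67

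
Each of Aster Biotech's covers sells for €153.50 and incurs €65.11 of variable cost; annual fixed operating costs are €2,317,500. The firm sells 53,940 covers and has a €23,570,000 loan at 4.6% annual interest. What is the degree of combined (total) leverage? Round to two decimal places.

Total contribution margin = 53,940 × €88.39 = €4,767,756.60.
Subtracting fixed costs: EBIT = €4,767,756.60 − €2,317,500 = €2,450,256.60. Interest = €1,084,220.00, so EBIT − I = €1,366,036.60.
Degree of total leverage = total CM / (EBIT − interest) = €4,767,756.60 / €1,366,036.60 = 3.4902.

3.49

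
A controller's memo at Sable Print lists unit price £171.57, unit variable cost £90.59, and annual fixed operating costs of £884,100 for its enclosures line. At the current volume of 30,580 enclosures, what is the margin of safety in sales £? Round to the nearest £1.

£3,373,493

Contribution margin per unit = £171.57 − £90.59 = £80.98. Break-even units = £884,100 ÷ £80.98 = 10,917.51; break-even revenue = 10,917.51 × £171.57 = £1,873,117.28.
Actual sales revenue = 30,580 × £171.57 = £5,246,610.60.
Margin of safety = £5,246,610.60 − £1,873,117.28 = £3,373,493.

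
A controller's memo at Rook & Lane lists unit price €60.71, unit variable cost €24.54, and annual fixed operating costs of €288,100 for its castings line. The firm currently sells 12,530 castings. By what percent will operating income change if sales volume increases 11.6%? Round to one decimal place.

+31.8%

Total contribution margin = 12,530 × €36.17 = €453,210.10.
Subtracting fixed costs: EBIT = €453,210.10 − €288,100 = €165,110.10.
DOL = contribution ÷ EBIT = €453,210.10 ÷ €165,110.10 = 2.7449.
So EBIT moves 2.7449 × (+11.6%) = +31.8%.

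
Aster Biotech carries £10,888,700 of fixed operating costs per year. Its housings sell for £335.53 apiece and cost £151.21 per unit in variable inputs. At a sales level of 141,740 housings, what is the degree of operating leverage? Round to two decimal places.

At 141,740 units, contribution = 141,740 × £184.32 = £26,125,516.80.
EBIT = £26,125,516.80 − £10,888,700 = £15,236,816.80.
DOL = contribution ÷ EBIT = £26,125,516.80 ÷ £15,236,816.80 = 1.7146.

1.71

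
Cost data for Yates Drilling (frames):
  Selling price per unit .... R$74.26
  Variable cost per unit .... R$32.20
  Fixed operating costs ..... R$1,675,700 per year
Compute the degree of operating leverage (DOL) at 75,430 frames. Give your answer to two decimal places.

At 75,430 units, contribution = 75,430 × R$42.06 = R$3,172,585.80.
Operating income = contribution − fixed costs = R$3,172,585.80 − R$1,675,700 = R$1,496,885.80.
Degree of operating leverage = R$3,172,585.80 / R$1,496,885.80 = 2.1195.

2.12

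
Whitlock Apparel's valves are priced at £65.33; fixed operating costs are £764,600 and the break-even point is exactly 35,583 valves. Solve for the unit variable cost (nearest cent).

Contribution per unit must be FC / Q = £764,600 / 35,583 = £21.4878.
Variable cost per unit = £65.33 − £21.4878 = £43.84.

£43.84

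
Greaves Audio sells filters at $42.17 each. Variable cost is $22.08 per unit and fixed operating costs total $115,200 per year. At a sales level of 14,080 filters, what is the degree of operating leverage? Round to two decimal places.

1.69

Contribution at this volume is 14,080 × $20.09 = $282,867.20.
Subtracting fixed costs: EBIT = $282,867.20 − $115,200 = $167,667.20.
So DOL = total CM / EBIT = $282,867.20 / $167,667.20 = 1.6871.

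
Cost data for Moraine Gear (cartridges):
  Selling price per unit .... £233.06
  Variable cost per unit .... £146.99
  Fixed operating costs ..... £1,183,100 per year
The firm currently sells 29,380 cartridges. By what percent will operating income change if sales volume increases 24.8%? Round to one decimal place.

+46.6%

Contribution at this volume is 29,380 × £86.07 = £2,528,736.60.
Subtracting fixed costs: EBIT = £2,528,736.60 − £1,183,100 = £1,345,636.60.
DOL = contribution ÷ EBIT = £2,528,736.60 ÷ £1,345,636.60 = 1.8792.
So EBIT moves 1.8792 × (+24.8%) = +46.6%.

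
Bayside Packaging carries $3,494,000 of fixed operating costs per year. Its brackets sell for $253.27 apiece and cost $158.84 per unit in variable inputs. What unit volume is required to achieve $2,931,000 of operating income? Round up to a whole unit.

Contribution margin per unit = $253.27 − $158.84 = $94.43.
Required volume = (fixed costs + target profit) ÷ CM = ($3,494,000 + $2,931,000) ÷ $94.43 = 68,039.82, so 68,040 brackets.

68,040 brackets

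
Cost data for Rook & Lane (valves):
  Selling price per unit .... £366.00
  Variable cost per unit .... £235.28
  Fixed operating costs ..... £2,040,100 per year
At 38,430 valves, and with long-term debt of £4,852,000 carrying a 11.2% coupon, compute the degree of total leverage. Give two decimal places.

At 38,430 units, contribution = 38,430 × £130.72 = £5,023,569.60.
EBIT = £5,023,569.60 − £2,040,100 = £2,983,469.60. Interest = £543,424.00.
DOL = £5,023,569.60 ÷ £2,983,469.60 = 1.6838; DFL = £2,983,469.60 ÷ £2,440,045.60 = 1.2227.
Combined leverage = 1.6838 × 1.2227 = 2.0588.

2.06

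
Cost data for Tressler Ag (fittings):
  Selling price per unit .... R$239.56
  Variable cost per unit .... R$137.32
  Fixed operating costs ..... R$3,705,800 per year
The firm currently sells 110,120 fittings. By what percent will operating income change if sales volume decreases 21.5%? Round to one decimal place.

Total contribution margin = 110,120 × R$102.24 = R$11,258,668.80.
EBIT = R$11,258,668.80 − R$3,705,800 = R$7,552,868.80.
So DOL = total CM / EBIT = R$11,258,668.80 / R$7,552,868.80 = 1.4906.
Operating income changes by 1.4906 × -21.5% = -32.0%.

-32.0%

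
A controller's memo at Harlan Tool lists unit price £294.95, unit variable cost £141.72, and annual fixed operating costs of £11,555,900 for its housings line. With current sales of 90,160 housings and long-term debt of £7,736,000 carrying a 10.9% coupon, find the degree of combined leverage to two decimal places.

9.76

Contribution at this volume is 90,160 × £153.23 = £13,815,216.80.
Subtracting fixed costs: EBIT = £13,815,216.80 − £11,555,900 = £2,259,316.80. Interest = £843,224.00.
DOL = £13,815,216.80 ÷ £2,259,316.80 = 6.1148; DFL = £2,259,316.80 ÷ £1,416,092.80 = 1.5955.
DCL = DOL × DFL = 6.1148 × 1.5955 = 9.7562.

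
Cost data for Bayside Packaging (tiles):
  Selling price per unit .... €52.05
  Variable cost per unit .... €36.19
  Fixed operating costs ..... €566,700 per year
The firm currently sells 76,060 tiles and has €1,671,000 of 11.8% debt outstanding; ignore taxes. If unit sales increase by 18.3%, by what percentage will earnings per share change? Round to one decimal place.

+49.9%

Total contribution margin = 76,060 × €15.86 = €1,206,311.60.
Subtracting fixed costs: EBIT = €1,206,311.60 − €566,700 = €639,611.60.
Interest = €197,178.00, so EBIT − I = €442,433.60.
Degree of combined leverage = contribution ÷ (EBIT − I) = €1,206,311.60 ÷ €442,433.60 = 2.7265.
%ΔEPS = DCL × %ΔSales = 2.7265 × +18.3% = +49.9%.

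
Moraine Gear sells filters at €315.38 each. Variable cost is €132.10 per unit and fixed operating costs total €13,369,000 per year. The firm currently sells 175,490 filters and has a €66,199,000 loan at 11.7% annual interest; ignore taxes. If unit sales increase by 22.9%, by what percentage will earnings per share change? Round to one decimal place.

At 175,490 units, contribution = 175,490 × €183.28 = €32,163,807.20.
EBIT = €32,163,807.20 − €13,369,000 = €18,794,807.20.
Interest = €7,745,283.00, so EBIT − I = €11,049,524.20.
DCL = total CM / (EBIT − I) = €32,163,807.20 / €11,049,524.20 = 2.9109.
EPS therefore changes by 2.9109 × (+22.9%) = +66.7%.

+66.7%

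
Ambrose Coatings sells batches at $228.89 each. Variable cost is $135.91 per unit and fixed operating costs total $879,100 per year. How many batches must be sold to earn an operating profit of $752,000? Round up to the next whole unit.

Unit CM = price − variable cost = $228.89 − $135.91 = $92.98.
Units = (FC + target) / CM = ($879,100 + $752,000) / $92.98 = 17,542.48, so 17,543 batches.

17,543 batches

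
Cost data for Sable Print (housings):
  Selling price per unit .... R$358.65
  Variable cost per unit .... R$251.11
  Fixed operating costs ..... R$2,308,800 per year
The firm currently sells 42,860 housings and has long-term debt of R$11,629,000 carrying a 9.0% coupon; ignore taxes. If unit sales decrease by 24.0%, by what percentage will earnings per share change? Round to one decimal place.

Total contribution margin = 42,860 × R$107.54 = R$4,609,164.40.
Operating income = contribution − fixed costs = R$4,609,164.40 − R$2,308,800 = R$2,300,364.40.
Interest = R$1,046,610.00, so EBIT − I = R$1,253,754.40.
Degree of combined leverage = contribution ÷ (EBIT − I) = R$4,609,164.40 ÷ R$1,253,754.40 = 3.6763.
EPS therefore changes by 3.6763 × (-24.0%) = -88.2%.

-88.2%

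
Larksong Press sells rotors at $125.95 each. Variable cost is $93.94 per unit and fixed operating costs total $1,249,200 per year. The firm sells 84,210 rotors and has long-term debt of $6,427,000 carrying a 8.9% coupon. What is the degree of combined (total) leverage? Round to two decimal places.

Total contribution margin = 84,210 × $32.01 = $2,695,562.10.
EBIT = $2,695,562.10 − $1,249,200 = $1,446,362.10. Interest = $572,003.00.
DOL = $2,695,562.10 ÷ $1,446,362.10 = 1.8637; DFL = $1,446,362.10 ÷ $874,359.10 = 1.6542.
Combined leverage = 1.8637 × 1.6542 = 3.0829.

3.08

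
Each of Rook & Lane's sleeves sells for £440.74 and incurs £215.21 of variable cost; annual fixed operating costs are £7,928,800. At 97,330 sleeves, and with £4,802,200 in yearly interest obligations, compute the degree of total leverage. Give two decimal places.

2.38

Total contribution margin = 97,330 × £225.53 = £21,950,834.90.
EBIT = £21,950,834.90 − £7,928,800 = £14,022,034.90. Interest = £4,802,200.00.
DOL = £21,950,834.90 ÷ £14,022,034.90 = 1.5655; DFL = £14,022,034.90 ÷ £9,219,834.90 = 1.5209.
Combined leverage = 1.5655 × 1.5209 = 2.3810.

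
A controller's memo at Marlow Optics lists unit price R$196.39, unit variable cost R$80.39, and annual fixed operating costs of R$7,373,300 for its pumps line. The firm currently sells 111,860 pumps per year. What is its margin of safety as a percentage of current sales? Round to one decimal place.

Contribution margin per unit = R$196.39 − R$80.39 = R$116.00. Break-even units = R$7,373,300 ÷ R$116.00 = 63,562.93; break-even revenue = 63,562.93 × R$196.39 = R$12,483,124.03.
Actual sales revenue = 111,860 × R$196.39 = R$21,968,185.40.
Margin of safety = (R$21,968,185.40 − R$12,483,124.03) ÷ R$21,968,185.40 = 43.2%.

43.2%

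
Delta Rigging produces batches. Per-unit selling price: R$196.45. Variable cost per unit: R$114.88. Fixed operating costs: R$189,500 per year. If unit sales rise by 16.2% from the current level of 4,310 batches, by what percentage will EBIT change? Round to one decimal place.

+35.1%

Total contribution margin = 4,310 × R$81.57 = R$351,566.70.
Subtracting fixed costs: EBIT = R$351,566.70 − R$189,500 = R$162,066.70.
Degree of operating leverage = R$351,566.70 / R$162,066.70 = 2.1693.
Operating income changes by 2.1693 × +16.2% = +35.1%.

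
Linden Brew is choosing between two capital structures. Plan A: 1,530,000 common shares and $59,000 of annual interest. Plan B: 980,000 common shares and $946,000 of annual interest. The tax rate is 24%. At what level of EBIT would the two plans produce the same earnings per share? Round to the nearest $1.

At indifference, (EBIT − 59,000)(1 − t)/1,530,000 = (EBIT − 946,000)(1 − t)/980,000.
The (1 − t) factor cancels: (EBIT − 59,000) × 980,000 = (EBIT − 946,000) × 1,530,000.
EBIT × (1,530,000 − 980,000) = 946,000 × 1,530,000 − 59,000 × 980,000 = 1,389,560,000,000, so EBIT = 1,389,560,000,000 ÷ 550,000 = 2,526,472.73.

$2,526,473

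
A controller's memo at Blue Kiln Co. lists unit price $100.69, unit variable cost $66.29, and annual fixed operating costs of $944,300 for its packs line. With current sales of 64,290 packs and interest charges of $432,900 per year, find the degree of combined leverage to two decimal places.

2.65

Total contribution margin = 64,290 × $34.40 = $2,211,576.00.
Subtracting fixed costs: EBIT = $2,211,576.00 − $944,300 = $1,267,276.00. Interest = $432,900.00, so EBIT − I = $834,376.00.
DCL = contribution ÷ (EBIT − I) = $2,211,576.00 ÷ $834,376.00 = 2.6506.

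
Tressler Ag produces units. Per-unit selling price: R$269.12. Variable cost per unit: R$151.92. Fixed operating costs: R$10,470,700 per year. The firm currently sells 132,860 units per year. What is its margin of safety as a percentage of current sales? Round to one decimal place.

Each unit contributes R$269.12 − R$151.92 = R$117.20. Break-even units = R$10,470,700 ÷ R$117.20 = 89,340.44; break-even revenue = 89,340.44 × R$269.12 = R$24,043,300.20.
Current sales = 132,860 × R$269.12 = R$35,755,283.20.
Margin of safety = (R$35,755,283.20 − R$24,043,300.20) ÷ R$35,755,283.20 = 32.8%.

32.8%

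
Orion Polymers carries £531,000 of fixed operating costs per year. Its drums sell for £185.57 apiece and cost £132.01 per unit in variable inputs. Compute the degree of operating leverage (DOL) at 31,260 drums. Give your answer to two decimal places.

At 31,260 units, contribution = 31,260 × £53.56 = £1,674,285.60.
Subtracting fixed costs: EBIT = £1,674,285.60 − £531,000 = £1,143,285.60.
Degree of operating leverage = £1,674,285.60 / £1,143,285.60 = 1.4645.

1.46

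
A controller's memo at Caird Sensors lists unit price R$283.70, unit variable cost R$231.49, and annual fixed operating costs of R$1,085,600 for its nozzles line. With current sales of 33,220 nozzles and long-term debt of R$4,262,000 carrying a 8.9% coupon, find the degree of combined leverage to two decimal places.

Contribution at this volume is 33,220 × R$52.21 = R$1,734,416.20.
Operating income = contribution − fixed costs = R$1,734,416.20 − R$1,085,600 = R$648,816.20. Interest = R$379,318.00, so EBIT − I = R$269,498.20.
DCL = contribution ÷ (EBIT − I) = R$1,734,416.20 ÷ R$269,498.20 = 6.4357.

6.44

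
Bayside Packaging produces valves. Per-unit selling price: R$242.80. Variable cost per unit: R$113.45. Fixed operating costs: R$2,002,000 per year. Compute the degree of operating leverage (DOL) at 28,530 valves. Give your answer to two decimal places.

Contribution at this volume is 28,530 × R$129.35 = R$3,690,355.50.
Operating income = contribution − fixed costs = R$3,690,355.50 − R$2,002,000 = R$1,688,355.50.
DOL = contribution ÷ EBIT = R$3,690,355.50 ÷ R$1,688,355.50 = 2.1858.

2.19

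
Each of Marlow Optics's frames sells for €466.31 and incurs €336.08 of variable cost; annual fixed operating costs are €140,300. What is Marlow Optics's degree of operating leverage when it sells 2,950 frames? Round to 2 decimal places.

Total contribution margin = 2,950 × €130.23 = €384,178.50.
EBIT = €384,178.50 − €140,300 = €243,878.50.
Degree of operating leverage = €384,178.50 / €243,878.50 = 1.5753.

1.58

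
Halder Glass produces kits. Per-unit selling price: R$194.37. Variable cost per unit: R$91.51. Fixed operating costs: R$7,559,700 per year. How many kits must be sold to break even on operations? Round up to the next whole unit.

73,496 kits

Unit CM = price − variable cost = R$194.37 − R$91.51 = R$102.86.
Break-even volume = fixed costs ÷ CM per unit = R$7,559,700 ÷ R$102.86 = 73,495.04, so 73,496 kits.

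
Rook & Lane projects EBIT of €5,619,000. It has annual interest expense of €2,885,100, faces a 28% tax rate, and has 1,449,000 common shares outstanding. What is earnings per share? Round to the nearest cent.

Pre-tax income = €5,619,000 − €2,885,100.00 = €2,733,900.00.
Net income = €2,733,900.00 × (1 − 0.28) = €1,968,408.00.
Per share: €1,968,408.00 / 1,449,000 shares = €1.36.

€1.36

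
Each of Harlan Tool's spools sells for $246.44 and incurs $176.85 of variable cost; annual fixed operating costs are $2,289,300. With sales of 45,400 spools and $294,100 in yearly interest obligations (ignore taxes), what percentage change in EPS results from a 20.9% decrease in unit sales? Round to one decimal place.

-114.6%

Contribution at this volume is 45,400 × $69.59 = $3,159,386.00.
EBIT = $3,159,386.00 − $2,289,300 = $870,086.00.
After interest of $294,100.00, pre-tax earnings = $575,986.00.
DCL = total CM / (EBIT − I) = $3,159,386.00 / $575,986.00 = 5.4852.
%ΔEPS = DCL × %ΔSales = 5.4852 × -20.9% = -114.6%.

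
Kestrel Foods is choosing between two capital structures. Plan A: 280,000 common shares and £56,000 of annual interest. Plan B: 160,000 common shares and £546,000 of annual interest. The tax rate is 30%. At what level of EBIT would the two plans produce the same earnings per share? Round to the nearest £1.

Set EPS_A = EPS_B: (EBIT − £56,000)(1 − 0.30) ÷ 280,000 = (EBIT − £546,000)(1 − 0.30) ÷ 160,000.
The (1 − t) factor cancels: (EBIT − 56,000) × 160,000 = (EBIT − 546,000) × 280,000.
Solving, EBIT = (546,000·280,000 − 56,000·160,000) / (280,000 − 160,000) = 143,920,000,000 / 120,000 = 1,199,333.33.

£1,199,333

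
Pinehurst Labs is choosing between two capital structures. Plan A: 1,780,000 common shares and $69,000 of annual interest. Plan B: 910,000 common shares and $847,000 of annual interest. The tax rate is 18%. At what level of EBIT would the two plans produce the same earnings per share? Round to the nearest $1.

$1,660,770

Set EPS_A = EPS_B: (EBIT − $69,000)(1 − 0.18) ÷ 1,780,000 = (EBIT − $847,000)(1 − 0.18) ÷ 910,000.
The (1 − t) factor cancels: (EBIT − 69,000) × 910,000 = (EBIT − 847,000) × 1,780,000.
Solving, EBIT = (847,000·1,780,000 − 69,000·910,000) / (1,780,000 − 910,000) = 1,444,870,000,000 / 870,000 = 1,660,770.11.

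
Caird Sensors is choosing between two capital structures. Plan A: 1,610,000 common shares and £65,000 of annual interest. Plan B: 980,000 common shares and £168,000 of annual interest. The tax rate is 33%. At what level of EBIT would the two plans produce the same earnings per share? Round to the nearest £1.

£328,222

At indifference, (EBIT − 65,000)(1 − t)/1,610,000 = (EBIT − 168,000)(1 − t)/980,000.
Cancelling (1 − t) and cross-multiplying: 980,000·(EBIT − 65,000) = 1,610,000·(EBIT − 168,000).
Solving, EBIT = (168,000·1,610,000 − 65,000·980,000) / (1,610,000 − 980,000) = 206,780,000,000 / 630,000 = 328,222.22.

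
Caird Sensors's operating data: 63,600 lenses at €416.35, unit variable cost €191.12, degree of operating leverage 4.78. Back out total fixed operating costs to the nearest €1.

€11,327,844

Total contribution margin = 63,600 × €225.23 = €14,324,628.00.
Since DOL = CM ÷ EBIT, EBIT = €14,324,628.00 ÷ 4.78 = €2,996,784.10.
Fixed costs = CM − EBIT = €14,324,628.00 − €2,996,784.10 = €11,327,844.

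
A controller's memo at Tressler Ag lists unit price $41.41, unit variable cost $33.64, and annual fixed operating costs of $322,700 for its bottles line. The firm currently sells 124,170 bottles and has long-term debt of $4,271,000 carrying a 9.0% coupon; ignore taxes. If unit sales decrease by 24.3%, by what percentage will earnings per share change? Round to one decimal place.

Contribution at this volume is 124,170 × $7.77 = $964,800.90.
Operating income = contribution − fixed costs = $964,800.90 − $322,700 = $642,100.90.
After interest of $384,390.00, pre-tax earnings = $257,710.90.
DCL = total CM / (EBIT − I) = $964,800.90 / $257,710.90 = 3.7437.
EPS therefore changes by 3.7437 × (-24.3%) = -91.0%.

-91.0%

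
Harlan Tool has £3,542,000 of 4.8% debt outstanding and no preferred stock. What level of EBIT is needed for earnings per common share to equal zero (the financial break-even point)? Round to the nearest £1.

Annual interest = 4.8% × £3,542,000 = £170,016.00.
With no preferred dividends, EPS = 0 when EBIT exactly covers interest, so the financial break-even EBIT is £170,016.00.

£170,016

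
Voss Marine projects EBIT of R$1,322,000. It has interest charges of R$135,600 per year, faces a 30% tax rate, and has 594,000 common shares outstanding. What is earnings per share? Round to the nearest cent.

R$1.40

Interest = R$135,600.00, so EBT = R$1,322,000 − R$135,600.00 = R$1,186,400.00.
After tax at 30%: net income = R$1,186,400.00 × 0.70 = R$830,480.00.
Per share: R$830,480.00 / 594,000 shares = R$1.40.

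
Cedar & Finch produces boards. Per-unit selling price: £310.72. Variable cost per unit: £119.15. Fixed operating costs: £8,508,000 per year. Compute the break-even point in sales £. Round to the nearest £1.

£13,799,686

Contribution margin per unit = £310.72 − £119.15 = £191.57, a CM ratio of £191.57 ÷ £310.72 = 0.6165.
Break-even revenue = fixed costs × price ÷ CM = £8,508,000 × £310.72 ÷ £191.57 = £13,799,686.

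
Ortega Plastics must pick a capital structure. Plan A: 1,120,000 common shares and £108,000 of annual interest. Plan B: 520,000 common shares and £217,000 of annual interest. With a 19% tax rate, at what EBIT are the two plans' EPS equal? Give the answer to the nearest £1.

£311,467

At indifference, (EBIT − 108,000)(1 − t)/1,120,000 = (EBIT − 217,000)(1 − t)/520,000.
Cancelling (1 − t) and cross-multiplying: 520,000·(EBIT − 108,000) = 1,120,000·(EBIT − 217,000).
EBIT × (1,120,000 − 520,000) = 217,000 × 1,120,000 − 108,000 × 520,000 = 186,880,000,000, so EBIT = 186,880,000,000 ÷ 600,000 = 311,466.67.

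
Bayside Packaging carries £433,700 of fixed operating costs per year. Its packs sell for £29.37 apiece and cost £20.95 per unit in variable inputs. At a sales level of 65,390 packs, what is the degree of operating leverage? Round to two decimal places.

Total contribution margin = 65,390 × £8.42 = £550,583.80.
EBIT = £550,583.80 − £433,700 = £116,883.80.
Degree of operating leverage = £550,583.80 / £116,883.80 = 4.7105.

4.71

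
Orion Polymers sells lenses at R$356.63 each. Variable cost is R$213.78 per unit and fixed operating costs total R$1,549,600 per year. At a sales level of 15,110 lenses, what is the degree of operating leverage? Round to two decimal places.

Contribution at this volume is 15,110 × R$142.85 = R$2,158,463.50.
Operating income = contribution − fixed costs = R$2,158,463.50 − R$1,549,600 = R$608,863.50.
So DOL = total CM / EBIT = R$2,158,463.50 / R$608,863.50 = 3.5451.

3.55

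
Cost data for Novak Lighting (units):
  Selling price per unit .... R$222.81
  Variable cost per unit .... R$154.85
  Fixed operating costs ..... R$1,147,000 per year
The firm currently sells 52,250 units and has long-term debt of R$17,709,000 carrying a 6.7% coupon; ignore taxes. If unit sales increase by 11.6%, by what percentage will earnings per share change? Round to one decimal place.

+33.8%

Contribution at this volume is 52,250 × R$67.96 = R$3,550,910.00.
EBIT = R$3,550,910.00 − R$1,147,000 = R$2,403,910.00.
After interest of R$1,186,503.00, pre-tax earnings = R$1,217,407.00.
Degree of combined leverage = contribution ÷ (EBIT − I) = R$3,550,910.00 ÷ R$1,217,407.00 = 2.9168.
EPS therefore changes by 2.9168 × (+11.6%) = +33.8%.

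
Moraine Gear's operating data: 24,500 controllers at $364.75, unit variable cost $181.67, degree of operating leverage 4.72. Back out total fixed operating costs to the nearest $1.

Contribution at this volume is 24,500 × $183.08 = $4,485,460.00.
DOL = contribution / EBIT, so EBIT = $4,485,460.00 / 4.72 = $950,309.32.
Fixed costs = CM − EBIT = $4,485,460.00 − $950,309.32 = $3,535,151.

$3,535,151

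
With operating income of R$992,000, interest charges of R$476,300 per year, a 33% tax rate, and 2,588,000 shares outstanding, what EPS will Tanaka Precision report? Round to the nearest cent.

R$0.13

Pre-tax income = R$992,000 − R$476,300.00 = R$515,700.00.
Net income = R$515,700.00 × (1 − 0.33) = R$345,519.00.
Per share: R$345,519.00 / 2,588,000 shares = R$0.13.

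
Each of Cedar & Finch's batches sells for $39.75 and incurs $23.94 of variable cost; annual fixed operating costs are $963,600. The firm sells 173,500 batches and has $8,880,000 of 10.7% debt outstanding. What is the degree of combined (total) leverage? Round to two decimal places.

Total contribution margin = 173,500 × $15.81 = $2,743,035.00.
EBIT = $2,743,035.00 − $963,600 = $1,779,435.00. Interest = $950,160.00.
DOL = $2,743,035.00 ÷ $1,779,435.00 = 1.5415; DFL = $1,779,435.00 ÷ $829,275.00 = 2.1458.
Combined leverage = 1.5415 × 2.1458 = 3.3078.

3.31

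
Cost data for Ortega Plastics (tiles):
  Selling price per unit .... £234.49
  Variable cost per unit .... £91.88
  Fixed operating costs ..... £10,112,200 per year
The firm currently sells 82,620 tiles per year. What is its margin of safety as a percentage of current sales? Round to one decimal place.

14.2%

Each unit contributes £234.49 − £91.88 = £142.61. Break-even units = £10,112,200 ÷ £142.61 = 70,908.07; break-even revenue = 70,908.07 × £234.49 = £16,627,233.56.
Current sales = 82,620 × £234.49 = £19,373,563.80.
Margin of safety = (£19,373,563.80 − £16,627,233.56) ÷ £19,373,563.80 = 14.2%.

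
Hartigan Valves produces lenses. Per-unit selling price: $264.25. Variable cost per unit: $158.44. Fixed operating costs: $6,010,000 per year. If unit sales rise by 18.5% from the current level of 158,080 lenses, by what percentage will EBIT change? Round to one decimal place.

Contribution at this volume is 158,080 × $105.81 = $16,726,444.80.
Subtracting fixed costs: EBIT = $16,726,444.80 − $6,010,000 = $10,716,444.80.
Degree of operating leverage = $16,726,444.80 / $10,716,444.80 = 1.5608.
Operating income changes by 1.5608 × +18.5% = +28.9%.

+28.9%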